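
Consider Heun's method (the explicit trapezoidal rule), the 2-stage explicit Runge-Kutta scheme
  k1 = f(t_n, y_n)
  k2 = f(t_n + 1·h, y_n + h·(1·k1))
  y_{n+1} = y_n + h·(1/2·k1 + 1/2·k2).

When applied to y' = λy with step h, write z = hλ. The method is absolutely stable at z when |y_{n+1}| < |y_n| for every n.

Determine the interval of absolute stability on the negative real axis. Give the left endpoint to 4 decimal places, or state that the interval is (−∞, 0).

Test eqn y'=λy, z=hλ:
  order 2, 2-stage ⇒ R(z)=1+z+z^2/2
  (e.g. R(-1.69)=0.73805, |R|=0.73805)

Need |R(x)|<1, x<0.
x=-1.69: |R|=0.7380
|R(-2.12)|=1.1272 |R(-1.81)|=0.8281 |R(-1.31)|=0.5481
Bisect:
  x_lo=-2.7809 |R|=2.0858  x_hi=-0.3934 |R|=0.6840
  mid=-1.58711 |R|=0.67235 →hi
  mid=-2.18400 |R|=1.20092 →lo
  mid=-1.88556 |R|=0.89210 →hi
  mid=-2.03478 |R|=1.03538 →lo
  mid=-1.96017 |R|=0.96096 →hi
  mid=-1.99747 |R|=0.99747 →hi
  mid=-2.01612 |R|=1.01625 →lo
  ...
  [-2.00009,-1.99995] ⇒ x*=-2.0000
Stable set (-2.0000, 0).

z∈(-2.0000,0).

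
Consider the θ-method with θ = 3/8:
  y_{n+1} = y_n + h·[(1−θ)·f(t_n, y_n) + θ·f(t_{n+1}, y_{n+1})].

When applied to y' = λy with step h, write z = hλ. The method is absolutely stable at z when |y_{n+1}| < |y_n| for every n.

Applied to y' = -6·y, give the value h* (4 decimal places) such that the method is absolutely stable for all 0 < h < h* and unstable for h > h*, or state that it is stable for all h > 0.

(-8.0000,0); λ=-6 ⇒ h* = (8)/6 = 1.3333.

With y'=λy (z=hλ):
  y_{n+1} = y_n + z·[5/8·y_n + 3/8·y_{n+1}] ⇒ (1 − 3/8z)y_{n+1} = (1 + 5/8z)y_n
  R(z) = (1 + 5/8z)/(1 − 3/8z).

Need |R(x)|<1, x<0.
x=-1.52: |R|=0.0318
R=−1: 1+5/8x = −1+3/8x ⇒ -1/4x=2 ⇒ x=2/(-1/4)=-8.0000
Confirm numerically:
  x=-7.484: |R|=0.96611 <1
  x=-5.552: |R|=0.80143 <1
  x=-4.680: |R|=0.69873 <1
  x=-4.275: |R|=0.64226 <1
  x=-8.426: |R|=1.02560 >1
  x=-8.082: |R|=1.00509 >1
  x=-8.061: |R|=1.00379 >1
Stable set (-8.0000, 0).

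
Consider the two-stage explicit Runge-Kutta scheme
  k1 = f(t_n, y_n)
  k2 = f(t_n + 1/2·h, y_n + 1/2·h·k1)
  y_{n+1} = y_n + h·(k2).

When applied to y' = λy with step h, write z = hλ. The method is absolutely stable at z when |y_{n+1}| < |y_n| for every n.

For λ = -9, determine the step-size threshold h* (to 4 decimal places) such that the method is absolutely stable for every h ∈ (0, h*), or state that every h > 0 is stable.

On y'=λy, z=hλ:
  k1=λy_n ⇒ h·k1=z·y_n;  k2=λ(1+1/2z)y_n ⇒ h·k2=z(1+1/2z)y_n
  y_{n+1}/y_n = 1 + z(1+1/2z) = 1 + z + 1/2z²
  so R(z) = 1 + z + 1/2z².

Boundary: |R(x)|=1, x<0.
x=-1.11: |R|=0.5060
R=1: x+1/2x²=0 ⇒ x=−2=-2.0000; min R=1−1/(4·1/2)=0.5000>−1
Confirm numerically:
  x=-1.406: |R|=0.58242 <1
  x=-1.178: |R|=0.51584 <1
  x=-1.111: |R|=0.50616 <1
  x=-2.464: |R|=1.57165 >1
  x=-2.429: |R|=1.52102 >1
  x=-2.303: |R|=1.34890 >1
Interval (-2.0000, 0).

(-2.0000,0); λ=-9 ⇒ h* = (2)/9 = 0.2222.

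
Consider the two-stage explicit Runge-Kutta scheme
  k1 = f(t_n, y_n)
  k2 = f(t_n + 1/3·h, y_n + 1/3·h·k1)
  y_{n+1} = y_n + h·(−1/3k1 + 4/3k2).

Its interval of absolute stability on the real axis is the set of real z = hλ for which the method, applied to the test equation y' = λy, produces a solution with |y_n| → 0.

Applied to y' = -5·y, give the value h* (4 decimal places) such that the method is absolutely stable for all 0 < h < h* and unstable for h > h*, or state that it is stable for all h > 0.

With y'=λy (z=hλ):
  k1=λy_n ⇒ h·k1=z·y_n;  k2=λ(1+1/3z)y_n ⇒ h·k2=z(1+1/3z)y_n
  y_{n+1}/y_n = 1 − 1/3z + 4/3z(1+1/3z) = 1 + z + 4/9z²
  ⇒ R(z) = 1 + z + 4/9z².

Boundary: |R(x)|=1, x<0.
x=-0.65: |R|=0.5378
R=1: x+4/9x²=0 ⇒ x=−9/4=-2.2500; min R=1−1/(4·4/9)=0.4375>−1
Confirm numerically:
  x=-2.103: |R|=0.86260 <1
  x=-1.999: |R|=0.77700 <1
  x=-1.203: |R|=0.44020 <1
  x=-1.181: |R|=0.43889 <1
  x=-2.586: |R|=1.38618 >1
  x=-2.318: |R|=1.07006 >1
Stable set (-2.2500, 0).

(-2.2500,0); λ=-5 ⇒ h* = (9/4)/5 = 0.4500.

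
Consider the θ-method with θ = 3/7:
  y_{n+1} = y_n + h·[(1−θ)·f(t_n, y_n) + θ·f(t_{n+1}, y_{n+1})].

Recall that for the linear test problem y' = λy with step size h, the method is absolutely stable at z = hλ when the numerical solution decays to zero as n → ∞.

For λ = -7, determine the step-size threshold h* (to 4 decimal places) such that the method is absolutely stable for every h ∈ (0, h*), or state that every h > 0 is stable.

On y'=λy, z=hλ:
  y_{n+1} = y_n + z·[4/7·y_n + 3/7·y_{n+1}] ⇒ (1 − 3/7z)y_{n+1} = (1 + 4/7z)y_n
  ⇒ R(z) = (1 + 4/7z)/(1 − 3/7z).

Find x<0 with |R(x)|<1.
x=-0.98: |R|=0.3099
R=−1: 1+4/7x = −1+3/7x ⇒ -1/7x=2 ⇒ x=2/(-1/7)=-14.0000
Confirm numerically:
  x=-13.436: |R|=0.98808 <1
  x=-10.687: |R|=0.91518 <1
  x=-7.586: |R|=0.78446 <1
  x=-7.137: |R|=0.75844 <1
  x=-14.531: |R|=1.01050 >1
  x=-14.027: |R|=1.00055 >1
So |R|<1 on (-14.0000, 0).

(-14.0000,0); λ=-7 ⇒ h* = (14)/7 = 2.0000.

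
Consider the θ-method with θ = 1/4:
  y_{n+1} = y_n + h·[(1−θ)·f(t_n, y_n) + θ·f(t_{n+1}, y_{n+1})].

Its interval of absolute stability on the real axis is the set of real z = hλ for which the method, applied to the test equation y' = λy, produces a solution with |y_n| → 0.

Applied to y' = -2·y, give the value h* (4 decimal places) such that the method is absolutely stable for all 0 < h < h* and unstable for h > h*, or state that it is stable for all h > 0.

Test eqn y'=λy, z=hλ:
  y_{n+1} = y_n + z·[3/4·y_n + 1/4·y_{n+1}] ⇒ (1 − 1/4z)y_{n+1} = (1 + 3/4z)y_n
  so R(z) = (1 + 3/4z)/(1 − 1/4z).

Boundary: |R(x)|=1, x<0.
x=-1.02: |R|=0.1873
R=−1: 1+3/4x = −1+1/4x ⇒ -1/2x=2 ⇒ x=2/(-1/2)=-4.0000
Confirm numerically:
  x=-2.766: |R|=0.63523 <1
  x=-2.589: |R|=0.57171 <1
  x=-2.583: |R|=0.56950 <1
  x=-2.130: |R|=0.38989 <1
  x=-4.522: |R|=1.12251 >1
  x=-4.311: |R|=1.07484 >1
Stable set (-4.0000, 0).

(-4.0000,0); λ=-2 ⇒ h* = (4)/2 = 2.0000.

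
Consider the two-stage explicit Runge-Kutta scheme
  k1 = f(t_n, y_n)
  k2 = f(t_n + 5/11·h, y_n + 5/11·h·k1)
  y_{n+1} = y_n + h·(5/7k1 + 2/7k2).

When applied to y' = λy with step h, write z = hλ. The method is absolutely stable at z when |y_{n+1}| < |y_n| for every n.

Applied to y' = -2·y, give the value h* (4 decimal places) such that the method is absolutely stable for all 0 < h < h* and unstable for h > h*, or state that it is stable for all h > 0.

On y'=λy, z=hλ:
  k1=λy_n ⇒ h·k1=z·y_n;  k2=λ(1+5/11z)y_n ⇒ h·k2=z(1+5/11z)y_n
  y_{n+1}/y_n = 1 + 5/7z + 2/7z(1+5/11z) = 1 + z + 10/77z²
  so R(z) = 1 + z + 10/77z².

Need |R(x)|<1, x<0.
x=-1.08: |R|=0.0715
R=1: x+10/77x²=0 ⇒ x=−77/10=-7.7000; min R=1−1/(4·10/77)=-0.9250>−1
Confirm numerically:
  x=-7.342: |R|=0.65864 <1
  x=-5.812: |R|=0.42507 <1
  x=-3.964: |R|=0.92331 <1
  x=-7.997: |R|=1.30846 >1
  x=-7.958: |R|=1.26664 >1
Stable set (-7.7000, 0).

(-7.7000,0); λ=-2 ⇒ h* = (77/10)/2 = 3.8500.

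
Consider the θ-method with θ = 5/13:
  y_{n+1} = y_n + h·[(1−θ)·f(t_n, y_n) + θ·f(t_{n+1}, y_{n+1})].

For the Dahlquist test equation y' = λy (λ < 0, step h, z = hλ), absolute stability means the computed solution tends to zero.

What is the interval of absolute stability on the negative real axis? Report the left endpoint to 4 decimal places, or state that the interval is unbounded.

With y'=λy (z=hλ):
  y_{n+1} = y_n + z·[8/13·y_n + 5/13·y_{n+1}] ⇒ (1 − 5/13z)y_{n+1} = (1 + 8/13z)y_n
  R(z) = (1 + 8/13z)/(1 − 5/13z).

Solve |R(x)|<1 on ℝ⁻.
x=-0.95: |R|=0.3042
R=−1: 1+8/13x = −1+5/13x ⇒ -3/13x=2 ⇒ x=2/(-3/13)=-8.6667
Confirm numerically:
  x=-7.838: |R|=0.95237 <1
  x=-7.319: |R|=0.91848 <1
  x=-7.211: |R|=0.91098 <1
  x=-6.325: |R|=0.84258 <1
  x=-9.109: |R|=1.02267 >1
  x=-9.073: |R|=1.02089 >1
So |R|<1 on (-8.6667, 0).

(-8.6667, 0).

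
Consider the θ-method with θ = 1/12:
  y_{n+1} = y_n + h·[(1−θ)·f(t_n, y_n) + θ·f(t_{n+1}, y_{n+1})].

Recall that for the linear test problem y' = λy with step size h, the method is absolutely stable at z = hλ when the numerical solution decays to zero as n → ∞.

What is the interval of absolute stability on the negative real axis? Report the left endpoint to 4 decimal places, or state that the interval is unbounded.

On y'=λy, z=hλ:
  y_{n+1} = y_n + z·[11/12·y_n + 1/12·y_{n+1}] ⇒ (1 − 1/12z)y_{n+1} = (1 + 11/12z)y_n
  so R(z) = (1 + 11/12z)/(1 − 1/12z).

Find x<0 with |R(x)|<1.
x=-1.15: |R|=0.0494
R=−1: 1+11/12x = −1+1/12x ⇒ -5/6x=2 ⇒ x=2/(-5/6)=-2.4000
Confirm numerically:
  x=-2.364: |R|=0.97494 <1
  x=-2.261: |R|=0.90253 <1
  x=-1.327: |R|=0.19487 <1
  x=-1.220: |R|=0.10741 <1
  x=-2.512: |R|=1.07718 >1
  x=-2.464: |R|=1.04425 >1
  x=-2.430: |R|=1.02079 >1
Stable set (-2.4000, 0).

z∈(-2.4000,0).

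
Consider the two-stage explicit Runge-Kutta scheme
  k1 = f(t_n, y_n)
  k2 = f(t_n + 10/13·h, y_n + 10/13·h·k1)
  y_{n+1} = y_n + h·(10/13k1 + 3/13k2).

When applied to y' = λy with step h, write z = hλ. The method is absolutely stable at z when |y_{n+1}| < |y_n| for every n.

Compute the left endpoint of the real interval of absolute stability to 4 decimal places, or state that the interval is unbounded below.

left endpoint -5.6333.

On y'=λy, z=hλ:
  k1=λy_n ⇒ h·k1=z·y_n;  k2=λ(1+10/13z)y_n ⇒ h·k2=z(1+10/13z)y_n
  y_{n+1}/y_n = 1 + 10/13z + 3/13z(1+10/13z) = 1 + z + 30/169z²
  so R(z) = 1 + z + 30/169z².

Solve |R(x)|<1 on ℝ⁻.
x=-1.5: |R|=0.1006
R=1: x+30/169x²=0 ⇒ x=−169/30=-5.6333; min R=1−1/(4·30/169)=-0.4083>−1
Confirm numerically:
  x=-4.682: |R|=0.20932 <1
  x=-4.522: |R|=0.10791 <1
  x=-3.303: |R|=0.36635 <1
  x=-2.713: |R|=0.40643 <1
  x=-6.170: |R|=1.58779 >1
  x=-5.671: |R|=1.03792 >1
So |R|<1 on (-5.6333, 0).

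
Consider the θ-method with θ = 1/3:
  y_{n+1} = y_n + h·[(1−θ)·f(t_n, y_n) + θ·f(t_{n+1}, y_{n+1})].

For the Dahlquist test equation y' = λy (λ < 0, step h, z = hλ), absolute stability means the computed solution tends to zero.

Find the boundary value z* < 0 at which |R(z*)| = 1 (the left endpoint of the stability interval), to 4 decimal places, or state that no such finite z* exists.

Test eqn y'=λy, z=hλ:
  y_{n+1} = y_n + z·[2/3·y_n + 1/3·y_{n+1}] ⇒ (1 − 1/3z)y_{n+1} = (1 + 2/3z)y_n
  so R(z) = (1 + 2/3z)/(1 − 1/3z).

Find x<0 with |R(x)|<1.
x=-0.43: |R|=0.6239
R=−1: 1+2/3x = −1+1/3x ⇒ -1/3x=2 ⇒ x=2/(-1/3)=-6.0000
Confirm numerically:
  x=-5.130: |R|=0.89299 <1
  x=-4.451: |R|=0.79211 <1
  x=-3.496: |R|=0.61453 <1
  x=-6.328: |R|=1.03516 >1
  x=-6.138: |R|=1.01510 >1
So |R|<1 on (-6.0000, 0).

left endpoint -6.0000.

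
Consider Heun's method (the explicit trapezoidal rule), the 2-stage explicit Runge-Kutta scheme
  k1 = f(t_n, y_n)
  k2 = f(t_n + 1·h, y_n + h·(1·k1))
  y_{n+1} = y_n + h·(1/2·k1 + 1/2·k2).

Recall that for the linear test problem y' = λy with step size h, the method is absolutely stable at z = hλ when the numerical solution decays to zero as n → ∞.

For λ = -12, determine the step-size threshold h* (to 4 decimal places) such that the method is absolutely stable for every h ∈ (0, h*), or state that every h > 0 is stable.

With y'=λy (z=hλ):
  order 2, 2-stage ⇒ R(z)=1+z+z^2/2
  (e.g. R(-1.02)=0.50020, |R|=0.50020)

Need |R(x)|<1, x<0.
x=-1.02: |R|=0.5002
|R(-1.77)|=0.7964 |R(-0.84)|=0.5128 |R(-0.64)|=0.5648
Bisect:
  x_lo=-2.4062 |R|=1.4886  x_hi=-0.3276 |R|=0.7261
  mid=-1.36687 |R|=0.56730 →hi
  mid=-1.88652 |R|=0.89296 →hi
  mid=-2.14634 |R|=1.15705 →lo
  mid=-2.01643 |R|=1.01656 →lo
  mid=-1.95147 |R|=0.95265 →hi
  mid=-1.98395 |R|=0.98408 →hi
  mid=-2.00019 |R|=1.00019 →lo
  ...
  [-2.00006,-1.99994] ⇒ x*=-2.0000
So |R|<1 on (-2.0000, 0).

(-2.0000,0); λ=-12 ⇒ h* = 0.1667.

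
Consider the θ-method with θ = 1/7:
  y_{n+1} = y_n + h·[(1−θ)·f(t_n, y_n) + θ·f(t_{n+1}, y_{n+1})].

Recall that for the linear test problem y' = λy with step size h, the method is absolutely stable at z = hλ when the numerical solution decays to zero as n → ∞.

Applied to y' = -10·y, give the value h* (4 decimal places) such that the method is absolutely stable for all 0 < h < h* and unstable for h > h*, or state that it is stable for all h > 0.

(-2.8000,0); λ=-10 ⇒ h* = (14/5)/10 = 0.2800.

On y'=λy, z=hλ:
  y_{n+1} = y_n + z·[6/7·y_n + 1/7·y_{n+1}] ⇒ (1 − 1/7z)y_{n+1} = (1 + 6/7z)y_n
  Hence R(z) = (1 + 6/7z)/(1 − 1/7z).

Boundary: |R(x)|=1, x<0.
x=-1: |R|=0.1250
R=−1: 1+6/7x = −1+1/7x ⇒ -5/7x=2 ⇒ x=2/(-5/7)=-2.8000
Confirm numerically:
  x=-2.678: |R|=0.93697 <1
  x=-2.593: |R|=0.89211 <1
  x=-1.865: |R|=0.47265 <1
  x=-2.849: |R|=1.02488 >1
  x=-2.848: |R|=1.02437 >1
Interval (-2.8000, 0).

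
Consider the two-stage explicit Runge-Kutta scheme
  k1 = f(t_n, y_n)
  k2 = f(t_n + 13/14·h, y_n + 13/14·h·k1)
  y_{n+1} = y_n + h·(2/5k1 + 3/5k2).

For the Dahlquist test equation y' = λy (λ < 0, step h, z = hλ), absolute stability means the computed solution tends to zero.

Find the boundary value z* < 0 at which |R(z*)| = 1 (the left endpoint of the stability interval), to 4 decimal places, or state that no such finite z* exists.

left endpoint -1.7949.

With y'=λy (z=hλ):
  k1=λy_n ⇒ h·k1=z·y_n;  k2=λ(1+13/14z)y_n ⇒ h·k2=z(1+13/14z)y_n
  y_{n+1}/y_n = 1 + 2/5z + 3/5z(1+13/14z) = 1 + z + 39/70z²
  Hence R(z) = 1 + z + 39/70z².

Need |R(x)|<1, x<0.
x=-0.99: |R|=0.5561
R=1: x+39/70x²=0 ⇒ x=−70/39=-1.7949; min R=1−1/(4·39/70)=0.5513>−1
Confirm numerically:
  x=-1.320: |R|=0.65077 <1
  x=-1.133: |R|=0.58220 <1
  x=-1.131: |R|=0.58168 <1
  x=-0.916: |R|=0.55147 <1
  x=-2.232: |R|=1.54359 >1
  x=-2.162: |R|=1.44222 >1
  x=-1.866: |R|=1.07395 >1
So |R|<1 on (-1.7949, 0).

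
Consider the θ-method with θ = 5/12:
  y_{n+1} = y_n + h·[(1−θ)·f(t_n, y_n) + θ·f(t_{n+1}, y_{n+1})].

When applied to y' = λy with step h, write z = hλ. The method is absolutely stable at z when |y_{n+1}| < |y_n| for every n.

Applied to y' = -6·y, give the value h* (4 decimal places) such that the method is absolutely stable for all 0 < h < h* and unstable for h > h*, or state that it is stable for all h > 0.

(-12.0000,0); λ=-6 ⇒ h* = (12)/6 = 2.0000.

Set f=λy, z=hλ:
  y_{n+1} = y_n + z·[7/12·y_n + 5/12·y_{n+1}] ⇒ (1 − 5/12z)y_{n+1} = (1 + 7/12z)y_n
  so R(z) = (1 + 7/12z)/(1 − 5/12z).

Find x<0 with |R(x)|<1.
x=-0.94: |R|=0.3246
R=−1: 1+7/12x = −1+5/12x ⇒ -1/6x=2 ⇒ x=2/(-1/6)=-12.0000
Confirm numerically:
  x=-10.065: |R|=0.93791 <1
  x=-9.693: |R|=0.92369 <1
  x=-9.537: |R|=0.91747 <1
  x=-5.294: |R|=0.65136 <1
  x=-12.566: |R|=1.01513 >1
  x=-12.538: |R|=1.01441 >1
  x=-12.371: |R|=1.01005 >1
So |R|<1 on (-12.0000, 0).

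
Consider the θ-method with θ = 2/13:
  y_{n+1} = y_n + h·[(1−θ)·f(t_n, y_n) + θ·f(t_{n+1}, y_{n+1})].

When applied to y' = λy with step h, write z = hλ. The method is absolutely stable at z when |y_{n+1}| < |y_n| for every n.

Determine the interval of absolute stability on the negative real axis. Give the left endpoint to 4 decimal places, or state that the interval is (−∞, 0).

(-2.8889, 0).

Test eqn y'=λy, z=hλ:
  y_{n+1} = y_n + z·[11/13·y_n + 2/13·y_{n+1}] ⇒ (1 − 2/13z)y_{n+1} = (1 + 11/13z)y_n
  Hence R(z) = (1 + 11/13z)/(1 − 2/13z).

Solve |R(x)|<1 on ℝ⁻.
x=-0.92: |R|=0.1941
R=−1: 1+11/13x = −1+2/13x ⇒ -9/13x=2 ⇒ x=2/(-9/13)=-2.8889
Confirm numerically:
  x=-2.462: |R|=0.78565 <1
  x=-1.922: |R|=0.48338 <1
  x=-1.531: |R|=0.23914 <1
  x=-1.378: |R|=0.13696 <1
  x=-3.263: |R|=1.17244 >1
  x=-3.065: |R|=1.08285 >1
Stable set (-2.8889, 0).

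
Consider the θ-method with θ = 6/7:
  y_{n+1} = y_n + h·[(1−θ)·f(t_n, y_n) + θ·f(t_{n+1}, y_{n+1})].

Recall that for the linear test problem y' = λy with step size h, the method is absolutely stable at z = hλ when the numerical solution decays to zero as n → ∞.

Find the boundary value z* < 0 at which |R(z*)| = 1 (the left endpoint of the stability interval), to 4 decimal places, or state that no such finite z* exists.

Set f=λy, z=hλ:
  y_{n+1} = y_n + z·[1/7·y_n + 6/7·y_{n+1}] ⇒ (1 − 6/7z)y_{n+1} = (1 + 1/7z)y_n
  Hence R(z) = (1 + 1/7z)/(1 − 6/7z).

Need |R(x)|<1, x<0.
x=-0.58: |R|=0.6126
x=-2: |R|=0.2632
x=-10: |R|=0.0448
x=-100: |R|=0.1532
θ=6/7≥1/2 ⇒ |1+1/7x|<|1−6/7x| ∀x<0 ⇒ stable on all of ℝ⁻.

interval (−∞, 0).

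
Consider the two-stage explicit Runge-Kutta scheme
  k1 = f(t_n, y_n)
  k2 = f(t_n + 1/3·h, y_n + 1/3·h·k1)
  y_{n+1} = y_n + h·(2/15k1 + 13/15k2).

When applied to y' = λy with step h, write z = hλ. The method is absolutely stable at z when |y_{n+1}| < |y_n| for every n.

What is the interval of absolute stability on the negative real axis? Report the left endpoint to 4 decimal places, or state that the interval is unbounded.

z∈(-3.4615,0).

Set f=λy, z=hλ:
  k1=λy_n ⇒ h·k1=z·y_n;  k2=λ(1+1/3z)y_n ⇒ h·k2=z(1+1/3z)y_n
  y_{n+1}/y_n = 1 + 2/15z + 13/15z(1+1/3z) = 1 + z + 13/45z²
  ⇒ R(z) = 1 + z + 13/45z².

Solve |R(x)|<1 on ℝ⁻.
x=-0.71: |R|=0.4356
R=1: x+13/45x²=0 ⇒ x=−45/13=-3.4615; min R=1−1/(4·13/45)=0.1346>−1
Confirm numerically:
  x=-3.441: |R|=0.97958 <1
  x=-2.851: |R|=0.49715 <1
  x=-2.744: |R|=0.43120 <1
  x=-2.166: |R|=0.18934 <1
  x=-3.768: |R|=1.33359 >1
  x=-3.617: |R|=1.16244 >1
  x=-3.598: |R|=1.14184 >1
Stable set (-3.4615, 0).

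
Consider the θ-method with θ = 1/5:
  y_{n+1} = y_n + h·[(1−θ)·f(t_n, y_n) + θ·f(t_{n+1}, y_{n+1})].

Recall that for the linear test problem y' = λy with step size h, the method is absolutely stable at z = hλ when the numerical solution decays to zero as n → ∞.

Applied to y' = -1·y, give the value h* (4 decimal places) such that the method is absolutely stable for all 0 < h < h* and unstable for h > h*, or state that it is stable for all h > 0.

With y'=λy (z=hλ):
  y_{n+1} = y_n + z·[4/5·y_n + 1/5·y_{n+1}] ⇒ (1 − 1/5z)y_{n+1} = (1 + 4/5z)y_n
  ⇒ R(z) = (1 + 4/5z)/(1 − 1/5z).

Need |R(x)|<1, x<0.
x=-0.66: |R|=0.4170
R=−1: 1+4/5x = −1+1/5x ⇒ -3/5x=2 ⇒ x=2/(-3/5)=-3.3333
Confirm numerically:
  x=-2.751: |R|=0.77461 <1
  x=-2.221: |R|=0.53788 <1
  x=-1.693: |R|=0.26475 <1
  x=-1.428: |R|=0.11077 <1
  x=-3.703: |R|=1.12743 >1
  x=-3.593: |R|=1.09066 >1
So |R|<1 on (-3.3333, 0).

(-3.3333,0); λ=-1 ⇒ h* = (10/3)/1 = 3.3333.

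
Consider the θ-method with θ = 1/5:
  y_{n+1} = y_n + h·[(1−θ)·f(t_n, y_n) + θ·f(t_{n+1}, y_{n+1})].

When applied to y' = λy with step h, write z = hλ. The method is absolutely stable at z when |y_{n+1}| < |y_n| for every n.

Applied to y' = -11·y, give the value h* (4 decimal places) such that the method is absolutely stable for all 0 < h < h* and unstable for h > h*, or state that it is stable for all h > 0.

(-3.3333,0); λ=-11 ⇒ h* = (10/3)/11 = 0.3030.

Set f=λy, z=hλ:
  y_{n+1} = y_n + z·[4/5·y_n + 1/5·y_{n+1}] ⇒ (1 − 1/5z)y_{n+1} = (1 + 4/5z)y_n
  Hence R(z) = (1 + 4/5z)/(1 − 1/5z).

Boundary: |R(x)|=1, x<0.
x=-1.02: |R|=0.1528
R=−1: 1+4/5x = −1+1/5x ⇒ -3/5x=2 ⇒ x=2/(-3/5)=-3.3333
Confirm numerically:
  x=-3.222: |R|=0.95938 <1
  x=-3.025: |R|=0.88474 <1
  x=-2.514: |R|=0.67288 <1
  x=-1.913: |R|=0.38363 <1
  x=-3.843: |R|=1.17291 >1
  x=-3.481: |R|=1.05223 >1
  x=-3.446: |R|=1.04002 >1
So |R|<1 on (-3.3333, 0).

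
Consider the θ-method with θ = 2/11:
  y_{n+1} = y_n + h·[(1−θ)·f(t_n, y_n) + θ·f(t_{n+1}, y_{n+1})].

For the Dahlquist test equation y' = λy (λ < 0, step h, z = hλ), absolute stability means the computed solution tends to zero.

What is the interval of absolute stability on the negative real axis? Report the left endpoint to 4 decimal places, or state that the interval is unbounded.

z∈(-3.1429,0).

On y'=λy, z=hλ:
  y_{n+1} = y_n + z·[9/11·y_n + 2/11·y_{n+1}] ⇒ (1 − 2/11z)y_{n+1} = (1 + 9/11z)y_n
  R(z) = (1 + 9/11z)/(1 − 2/11z).

Need |R(x)|<1, x<0.
x=-0.68: |R|=0.3948
R=−1: 1+9/11x = −1+2/11x ⇒ -7/11x=2 ⇒ x=2/(-7/11)=-3.1429
Confirm numerically:
  x=-2.646: |R|=0.78652 <1
  x=-2.628: |R|=0.77830 <1
  x=-2.318: |R|=0.63072 <1
  x=-3.404: |R|=1.10265 >1
  x=-3.379: |R|=1.09308 >1
Interval (-3.1429, 0).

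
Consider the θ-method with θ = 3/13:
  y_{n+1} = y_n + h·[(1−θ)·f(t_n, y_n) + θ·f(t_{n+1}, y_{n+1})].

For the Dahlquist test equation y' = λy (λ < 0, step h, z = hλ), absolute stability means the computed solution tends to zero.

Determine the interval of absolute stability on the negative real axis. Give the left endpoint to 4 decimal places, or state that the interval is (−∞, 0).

Test eqn y'=λy, z=hλ:
  y_{n+1} = y_n + z·[10/13·y_n + 3/13·y_{n+1}] ⇒ (1 − 3/13z)y_{n+1} = (1 + 10/13z)y_n
  Hence R(z) = (1 + 10/13z)/(1 − 3/13z).

Boundary: |R(x)|=1, x<0.
x=-1.25: |R|=0.0299
R=−1: 1+10/13x = −1+3/13x ⇒ -7/13x=2 ⇒ x=2/(-7/13)=-3.7143
Confirm numerically:
  x=-3.194: |R|=0.83872 <1
  x=-2.268: |R|=0.48879 <1
  x=-2.186: |R|=0.45301 <1
  x=-2.115: |R|=0.42130 <1
  x=-4.056: |R|=1.09504 >1
  x=-3.891: |R|=1.05014 >1
So |R|<1 on (-3.7143, 0).

(-3.7143, 0).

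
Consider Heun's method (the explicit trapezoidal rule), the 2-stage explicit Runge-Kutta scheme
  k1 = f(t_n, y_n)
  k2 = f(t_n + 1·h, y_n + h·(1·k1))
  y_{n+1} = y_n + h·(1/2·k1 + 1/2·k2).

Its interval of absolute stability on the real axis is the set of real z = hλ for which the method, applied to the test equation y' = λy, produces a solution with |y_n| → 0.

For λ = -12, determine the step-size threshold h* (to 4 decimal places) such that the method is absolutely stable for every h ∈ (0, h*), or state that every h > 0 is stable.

(-2.0000,0); λ=-12 ⇒ h* = 0.1667.

Test eqn y'=λy, z=hλ:
  order 2, 2-stage ⇒ R(z)=1+z+z^2/2
  (e.g. R(-1.8)=0.82000, |R|=0.82000)

Need |R(x)|<1, x<0.
x=-1.8: |R|=0.8200
|R(-1.45)|=0.6013 |R(-0.83)|=0.5145 |R(-0.78)|=0.5242
Bisect:
  x_lo=-2.5908 |R|=1.7653  x_hi=-0.2214 |R|=0.8031
  mid=-1.40608 |R|=0.58245 →hi
  mid=-1.99842 |R|=0.99842 →hi
  mid=-2.29459 |R|=1.33798 →lo
  mid=-2.14650 |R|=1.15723 →lo
  mid=-2.07246 |R|=1.07508 →lo
  mid=-2.03544 |R|=1.03607 →lo
  mid=-2.01693 |R|=1.01707 →lo
  ...
  [-2.00001,-1.99986] ⇒ x*=-2.0000
Stable set (-2.0000, 0).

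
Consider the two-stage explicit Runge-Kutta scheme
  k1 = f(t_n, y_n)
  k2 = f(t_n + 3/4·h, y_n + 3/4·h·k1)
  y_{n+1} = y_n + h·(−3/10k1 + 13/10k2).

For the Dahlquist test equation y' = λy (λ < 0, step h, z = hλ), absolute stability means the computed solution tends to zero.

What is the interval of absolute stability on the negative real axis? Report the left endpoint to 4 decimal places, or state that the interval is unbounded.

Set f=λy, z=hλ:
  k1=λy_n ⇒ h·k1=z·y_n;  k2=λ(1+3/4z)y_n ⇒ h·k2=z(1+3/4z)y_n
  y_{n+1}/y_n = 1 − 3/10z + 13/10z(1+3/4z) = 1 + z + 39/40z²
  R(z) = 1 + z + 39/40z².

Solve |R(x)|<1 on ℝ⁻.
x=-1.77: |R|=2.2846
R=1: x+39/40x²=0 ⇒ x=−40/39=-1.0256; min R=1−1/(4·39/40)=0.7436>−1
Confirm numerically:
  x=-0.993: |R|=0.96840 <1
  x=-0.911: |R|=0.89817 <1
  x=-0.765: |R|=0.80559 <1
  x=-1.540: |R|=1.77231 >1
  x=-1.456: |R|=1.61094 >1
  x=-1.276: |R|=1.31147 >1
Stable set (-1.0256, 0).

z∈(-1.0256,0).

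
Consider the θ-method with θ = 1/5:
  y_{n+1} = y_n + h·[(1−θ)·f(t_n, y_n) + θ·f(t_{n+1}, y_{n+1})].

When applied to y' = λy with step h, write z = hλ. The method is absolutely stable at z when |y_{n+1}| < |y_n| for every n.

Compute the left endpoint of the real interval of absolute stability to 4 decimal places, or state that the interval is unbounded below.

Test eqn y'=λy, z=hλ:
  y_{n+1} = y_n + z·[4/5·y_n + 1/5·y_{n+1}] ⇒ (1 − 1/5z)y_{n+1} = (1 + 4/5z)y_n
  ⇒ R(z) = (1 + 4/5z)/(1 − 1/5z).

Boundary: |R(x)|=1, x<0.
x=-0.75: |R|=0.3478
R=−1: 1+4/5x = −1+1/5x ⇒ -3/5x=2 ⇒ x=2/(-3/5)=-3.3333
Confirm numerically:
  x=-2.862: |R|=0.82015 <1
  x=-2.600: |R|=0.71053 <1
  x=-2.217: |R|=0.53596 <1
  x=-1.910: |R|=0.38205 <1
  x=-3.826: |R|=1.16746 >1
  x=-3.465: |R|=1.04666 >1
Interval (-3.3333, 0).

left endpoint -3.3333.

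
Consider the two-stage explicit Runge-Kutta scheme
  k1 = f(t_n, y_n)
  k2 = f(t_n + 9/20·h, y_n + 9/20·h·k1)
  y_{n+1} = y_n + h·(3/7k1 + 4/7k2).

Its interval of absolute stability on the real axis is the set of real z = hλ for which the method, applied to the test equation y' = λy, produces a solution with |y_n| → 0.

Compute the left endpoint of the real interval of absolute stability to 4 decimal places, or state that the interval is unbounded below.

z* = -3.8889.

Set f=λy, z=hλ:
  k1=λy_n ⇒ h·k1=z·y_n;  k2=λ(1+9/20z)y_n ⇒ h·k2=z(1+9/20z)y_n
  y_{n+1}/y_n = 1 + 3/7z + 4/7z(1+9/20z) = 1 + z + 9/35z²
  Hence R(z) = 1 + z + 9/35z².

Boundary: |R(x)|=1, x<0.
x=-1.06: |R|=0.2289
R=1: x+9/35x²=0 ⇒ x=−35/9=-3.8889; min R=1−1/(4·9/35)=0.0278>−1
Confirm numerically:
  x=-3.570: |R|=0.70726 <1
  x=-2.764: |R|=0.20049 <1
  x=-2.576: |R|=0.13034 <1
  x=-4.336: |R|=1.49852 >1
  x=-4.206: |R|=1.34297 >1
  x=-4.033: |R|=1.14945 >1
So |R|<1 on (-3.8889, 0).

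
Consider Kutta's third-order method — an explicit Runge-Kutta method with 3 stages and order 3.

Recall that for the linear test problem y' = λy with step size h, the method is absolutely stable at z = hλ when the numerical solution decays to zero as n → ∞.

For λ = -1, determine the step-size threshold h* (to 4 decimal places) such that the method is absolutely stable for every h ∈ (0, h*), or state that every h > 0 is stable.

Test eqn y'=λy, z=hλ:
  order 3, 3-stage ⇒ R(z)=1+z+z^2/2+z^3/6
  (e.g. R(-0.96)=0.35334, |R|=0.35334)

Solve |R(x)|<1 on ℝ⁻.
x=-0.96: |R|=0.3533
|R(-1.95)|=0.2846 |R(-0.6)|=0.5440 |R(-0.57)|=0.5616
Bisect:
  x_lo=-2.8631 |R|=1.6760  x_hi=-0.3650 |R|=0.6935
  mid=-1.61401 |R|=0.01225 →hi
  mid=-2.23853 |R|=0.60258 →hi
  mid=-2.55080 |R|=1.06367 →lo
  mid=-2.39467 |R|=0.81613 →hi
  mid=-2.47273 |R|=0.93541 →hi
  mid=-2.51177 |R|=0.99839 →hi
  mid=-2.53128 |R|=1.03074 →lo
  mid=-2.52152 |R|=1.01449 →lo
  ...
  [-2.51283,-2.51268] ⇒ x*=-2.5127
Interval (-2.5127, 0).

(-2.5127,0); λ=-1 ⇒ h* = 2.5127.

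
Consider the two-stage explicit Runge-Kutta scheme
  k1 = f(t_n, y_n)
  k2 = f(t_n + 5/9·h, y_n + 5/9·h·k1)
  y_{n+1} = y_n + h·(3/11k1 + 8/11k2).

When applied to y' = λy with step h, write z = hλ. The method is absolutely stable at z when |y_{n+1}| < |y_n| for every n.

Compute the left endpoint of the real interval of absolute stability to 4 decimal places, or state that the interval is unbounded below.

left endpoint -2.4750.

Test eqn y'=λy, z=hλ:
  k1=λy_n ⇒ h·k1=z·y_n;  k2=λ(1+5/9z)y_n ⇒ h·k2=z(1+5/9z)y_n
  y_{n+1}/y_n = 1 + 3/11z + 8/11z(1+5/9z) = 1 + z + 40/99z²
  R(z) = 1 + z + 40/99z².

Find x<0 with |R(x)|<1.
x=-1.71: |R|=0.4715
R=1: x+40/99x²=0 ⇒ x=−99/40=-2.4750; min R=1−1/(4·40/99)=0.3812>−1
Confirm numerically:
  x=-2.263: |R|=0.80616 <1
  x=-1.622: |R|=0.44098 <1
  x=-1.024: |R|=0.39967 <1
  x=-2.956: |R|=1.57448 >1
  x=-2.929: |R|=1.53728 >1
  x=-2.715: |R|=1.26327 >1
Interval (-2.4750, 0).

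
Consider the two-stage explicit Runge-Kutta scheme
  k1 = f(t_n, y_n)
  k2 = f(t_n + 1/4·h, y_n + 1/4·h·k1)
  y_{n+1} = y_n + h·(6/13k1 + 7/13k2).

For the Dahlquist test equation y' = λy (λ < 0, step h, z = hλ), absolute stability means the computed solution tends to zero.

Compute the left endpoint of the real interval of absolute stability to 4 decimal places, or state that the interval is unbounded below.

z* = -7.4286.

With y'=λy (z=hλ):
  k1=λy_n ⇒ h·k1=z·y_n;  k2=λ(1+1/4z)y_n ⇒ h·k2=z(1+1/4z)y_n
  y_{n+1}/y_n = 1 + 6/13z + 7/13z(1+1/4z) = 1 + z + 7/52z²
  Hence R(z) = 1 + z + 7/52z².

Boundary: |R(x)|=1, x<0.
x=-1.13: |R|=0.0419
R=1: x+7/52x²=0 ⇒ x=−52/7=-7.4286; min R=1−1/(4·7/52)=-0.8571>−1
Confirm numerically:
  x=-6.571: |R|=0.24143 <1
  x=-3.864: |R|=0.85413 <1
  x=-3.386: |R|=0.84264 <1
  x=-7.936: |R|=1.54209 >1
  x=-7.912: |R|=1.51489 >1
  x=-7.799: |R|=1.38890 >1
Interval (-7.4286, 0).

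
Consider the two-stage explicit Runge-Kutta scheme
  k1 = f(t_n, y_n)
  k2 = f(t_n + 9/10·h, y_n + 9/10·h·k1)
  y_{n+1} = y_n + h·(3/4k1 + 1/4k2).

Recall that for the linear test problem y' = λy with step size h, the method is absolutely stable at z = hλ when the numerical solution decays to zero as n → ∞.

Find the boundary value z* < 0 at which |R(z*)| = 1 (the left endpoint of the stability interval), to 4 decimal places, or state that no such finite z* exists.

Set f=λy, z=hλ:
  k1=λy_n ⇒ h·k1=z·y_n;  k2=λ(1+9/10z)y_n ⇒ h·k2=z(1+9/10z)y_n
  y_{n+1}/y_n = 1 + 3/4z + 1/4z(1+9/10z) = 1 + z + 9/40z²
  ⇒ R(z) = 1 + z + 9/40z².

Solve |R(x)|<1 on ℝ⁻.
x=-0.81: |R|=0.3376
R=1: x+9/40x²=0 ⇒ x=−40/9=-4.4444; min R=1−1/(4·9/40)=-0.1111>−1
Confirm numerically:
  x=-4.409: |R|=0.96484 <1
  x=-4.380: |R|=0.93649 <1
  x=-2.148: |R|=0.10987 <1
  x=-1.857: |R|=0.08110 <1
  x=-5.033: |R|=1.66650 >1
  x=-4.957: |R|=1.57167 >1
  x=-4.869: |R|=1.46511 >1
Interval (-4.4444, 0).

left endpoint -4.4444.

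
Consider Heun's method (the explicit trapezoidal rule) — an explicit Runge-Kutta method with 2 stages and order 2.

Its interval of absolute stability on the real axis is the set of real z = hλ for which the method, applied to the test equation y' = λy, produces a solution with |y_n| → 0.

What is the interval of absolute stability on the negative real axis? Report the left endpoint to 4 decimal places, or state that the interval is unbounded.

With y'=λy (z=hλ):
  order 2, 2-stage ⇒ R(z)=1+z+z^2/2
  (e.g. R(-0.49)=0.63005, |R|=0.63005)

Need |R(x)|<1, x<0.
x=-0.49: |R|=0.6300
|R(-1.2)|=0.5200 |R(-1.13)|=0.5085 |R(-0.92)|=0.5032
Bisect:
  x_lo=-2.5216 |R|=1.6576  x_hi=-0.0994 |R|=0.9055
  mid=-1.31049 |R|=0.54820 →hi
  mid=-1.91603 |R|=0.91955 →hi
  mid=-2.21879 |R|=1.24273 →lo
  mid=-2.06741 |R|=1.06968 →lo
  mid=-1.99172 |R|=0.99175 →hi
  mid=-2.02956 |R|=1.03000 →lo
  mid=-2.01064 |R|=1.01070 →lo
  mid=-2.00118 |R|=1.00118 →lo
  mid=-1.99645 |R|=0.99645 →hi
  ...
  [-2.00014,-2.00000] ⇒ x*=-2.0000
Stable set (-2.0000, 0).

z∈(-2.0000,0).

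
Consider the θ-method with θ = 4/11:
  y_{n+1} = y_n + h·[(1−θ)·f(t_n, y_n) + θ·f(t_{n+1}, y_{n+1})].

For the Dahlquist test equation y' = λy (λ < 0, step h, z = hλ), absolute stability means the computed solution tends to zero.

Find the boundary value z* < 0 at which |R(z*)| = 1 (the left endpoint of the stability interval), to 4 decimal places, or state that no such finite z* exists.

left endpoint -7.3333.

Set f=λy, z=hλ:
  y_{n+1} = y_n + z·[7/11·y_n + 4/11·y_{n+1}] ⇒ (1 − 4/11z)y_{n+1} = (1 + 7/11z)y_n
  so R(z) = (1 + 7/11z)/(1 − 4/11z).

Boundary: |R(x)|=1, x<0.
x=-0.85: |R|=0.3507
R=−1: 1+7/11x = −1+4/11x ⇒ -3/11x=2 ⇒ x=2/(-3/11)=-7.3333
Confirm numerically:
  x=-6.900: |R|=0.96632 <1
  x=-5.268: |R|=0.80681 <1
  x=-5.032: |R|=0.77821 <1
  x=-4.730: |R|=0.73897 <1
  x=-7.866: |R|=1.03763 >1
  x=-7.504: |R|=1.01248 >1
Stable set (-7.3333, 0).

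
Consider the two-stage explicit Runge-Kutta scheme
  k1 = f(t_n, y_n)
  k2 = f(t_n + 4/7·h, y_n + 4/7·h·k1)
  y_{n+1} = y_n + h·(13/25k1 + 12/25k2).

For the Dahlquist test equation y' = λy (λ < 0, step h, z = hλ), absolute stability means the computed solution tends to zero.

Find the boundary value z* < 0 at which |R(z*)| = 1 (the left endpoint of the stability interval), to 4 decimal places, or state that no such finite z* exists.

Test eqn y'=λy, z=hλ:
  k1=λy_n ⇒ h·k1=z·y_n;  k2=λ(1+4/7z)y_n ⇒ h·k2=z(1+4/7z)y_n
  y_{n+1}/y_n = 1 + 13/25z + 12/25z(1+4/7z) = 1 + z + 48/175z²
  so R(z) = 1 + z + 48/175z².

Find x<0 with |R(x)|<1.
x=-0.47: |R|=0.5906
R=1: x+48/175x²=0 ⇒ x=−175/48=-3.6458; min R=1−1/(4·48/175)=0.0885>−1
Confirm numerically:
  x=-2.419: |R|=0.18600 <1
  x=-1.746: |R|=0.09016 <1
  x=-1.471: |R|=0.12251 <1
  x=-4.121: |R|=1.53710 >1
  x=-3.768: |R|=1.12626 >1
Interval (-3.6458, 0).

z* = -3.6458.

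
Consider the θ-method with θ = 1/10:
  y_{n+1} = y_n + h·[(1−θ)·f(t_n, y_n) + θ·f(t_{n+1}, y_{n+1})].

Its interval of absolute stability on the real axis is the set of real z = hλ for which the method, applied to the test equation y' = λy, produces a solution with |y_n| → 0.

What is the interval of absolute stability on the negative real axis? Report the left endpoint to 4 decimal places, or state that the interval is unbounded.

(-2.5000, 0).

Set f=λy, z=hλ:
  y_{n+1} = y_n + z·[9/10·y_n + 1/10·y_{n+1}] ⇒ (1 − 1/10z)y_{n+1} = (1 + 9/10z)y_n
  Hence R(z) = (1 + 9/10z)/(1 − 1/10z).

Find x<0 with |R(x)|<1.
x=-1.55: |R|=0.3420
R=−1: 1+9/10x = −1+1/10x ⇒ -4/5x=2 ⇒ x=2/(-4/5)=-2.5000
Confirm numerically:
  x=-2.337: |R|=0.89430 <1
  x=-2.052: |R|=0.70262 <1
  x=-1.669: |R|=0.43029 <1
  x=-1.403: |R|=0.23038 <1
  x=-3.074: |R|=1.35123 >1
  x=-2.928: |R|=1.26485 >1
So |R|<1 on (-2.5000, 0).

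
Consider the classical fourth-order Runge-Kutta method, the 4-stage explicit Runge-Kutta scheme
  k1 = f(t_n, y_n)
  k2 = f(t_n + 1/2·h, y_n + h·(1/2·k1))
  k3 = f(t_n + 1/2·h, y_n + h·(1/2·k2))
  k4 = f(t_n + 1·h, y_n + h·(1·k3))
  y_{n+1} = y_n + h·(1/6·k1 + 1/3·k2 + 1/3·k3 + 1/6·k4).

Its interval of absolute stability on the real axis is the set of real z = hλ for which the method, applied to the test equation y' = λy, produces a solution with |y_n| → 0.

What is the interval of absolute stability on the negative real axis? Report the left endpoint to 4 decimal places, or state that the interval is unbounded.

z∈(-2.7853,0).

With y'=λy (z=hλ):
  order 4, 4-stage ⇒ R(z)=1+z+z^2/2+z^3/6+z^4/24
  (e.g. R(-0.32)=0.72618, |R|=0.72618)

Need |R(x)|<1, x<0.
x=-0.32: |R|=0.7262
|R(-2.58)|=0.7321 |R(-2.27)|=0.4633 |R(-1.63)|=0.2708
Bisect:
  x_lo=-3.5812 |R|=3.0300  x_hi=-0.2172 |R|=0.8048
  mid=-1.89923 |R|=0.30465 →hi
  mid=-2.74023 |R|=0.93416 →hi
  mid=-3.16073 |R|=1.73017 →lo
  mid=-2.95048 |R|=1.27899 →lo
  mid=-2.84536 |R|=1.09440 →lo
  mid=-2.79279 |R|=1.01137 →lo
  mid=-2.76651 |R|=0.97205 →hi
  ...
  [-2.78540,-2.78520] ⇒ x*=-2.7853
Interval (-2.7853, 0).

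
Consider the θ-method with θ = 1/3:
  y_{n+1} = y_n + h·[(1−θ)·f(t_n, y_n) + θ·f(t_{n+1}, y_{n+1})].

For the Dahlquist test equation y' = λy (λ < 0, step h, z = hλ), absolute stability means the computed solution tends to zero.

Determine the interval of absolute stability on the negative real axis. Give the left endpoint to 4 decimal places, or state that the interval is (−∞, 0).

(-6.0000, 0).

On y'=λy, z=hλ:
  y_{n+1} = y_n + z·[2/3·y_n + 1/3·y_{n+1}] ⇒ (1 − 1/3z)y_{n+1} = (1 + 2/3z)y_n
  R(z) = (1 + 2/3z)/(1 − 1/3z).

Solve |R(x)|<1 on ℝ⁻.
x=-0.42: |R|=0.6316
R=−1: 1+2/3x = −1+1/3x ⇒ -1/3x=2 ⇒ x=2/(-1/3)=-6.0000
Confirm numerically:
  x=-5.788: |R|=0.97588 <1
  x=-5.436: |R|=0.93314 <1
  x=-5.411: |R|=0.92997 <1
  x=-4.989: |R|=0.87345 <1
  x=-6.369: |R|=1.03939 >1
  x=-6.130: |R|=1.01424 >1
  x=-6.124: |R|=1.01359 >1
Interval (-6.0000, 0).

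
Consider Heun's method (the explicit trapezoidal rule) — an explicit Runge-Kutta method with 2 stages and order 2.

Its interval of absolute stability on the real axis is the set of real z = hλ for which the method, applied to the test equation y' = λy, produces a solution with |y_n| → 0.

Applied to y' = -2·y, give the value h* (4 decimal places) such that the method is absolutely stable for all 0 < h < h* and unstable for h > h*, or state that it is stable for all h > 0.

(-2.0000,0); λ=-2 ⇒ h* = 1.0000.

On y'=λy, z=hλ:
  order 2, 2-stage ⇒ R(z)=1+z+z^2/2
  (e.g. R(-1.18)=0.51620, |R|=0.51620)

Find x<0 with |R(x)|<1.
x=-1.18: |R|=0.5162
|R(-2.39)|=1.4661 |R(-1.61)|=0.6861 |R(-0.76)|=0.5288
Bisect:
  x_lo=-2.5785 |R|=1.7459  x_hi=-0.1242 |R|=0.8835
  mid=-1.35136 |R|=0.56173 →hi
  mid=-1.96495 |R|=0.96556 →hi
  mid=-2.27174 |R|=1.30867 →lo
  mid=-2.11835 |R|=1.12535 →lo
  mid=-2.04165 |R|=1.04252 →lo
  mid=-2.00330 |R|=1.00330 →lo
  mid=-1.98412 |R|=0.98425 →hi
  mid=-1.99371 |R|=0.99373 →hi
  mid=-1.99851 |R|=0.99851 →hi
  mid=-2.00090 |R|=1.00090 →lo
  ...
  [-2.00000,-1.99985] ⇒ x*=-2.0000
So |R|<1 on (-2.0000, 0).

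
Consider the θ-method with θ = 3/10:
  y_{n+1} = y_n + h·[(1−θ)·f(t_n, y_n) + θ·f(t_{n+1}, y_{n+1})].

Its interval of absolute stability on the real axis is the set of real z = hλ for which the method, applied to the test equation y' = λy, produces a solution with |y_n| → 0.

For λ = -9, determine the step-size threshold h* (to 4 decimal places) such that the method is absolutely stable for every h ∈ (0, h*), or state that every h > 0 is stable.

On y'=λy, z=hλ:
  y_{n+1} = y_n + z·[7/10·y_n + 3/10·y_{n+1}] ⇒ (1 − 3/10z)y_{n+1} = (1 + 7/10z)y_n
  ⇒ R(z) = (1 + 7/10z)/(1 − 3/10z).

Solve |R(x)|<1 on ℝ⁻.
x=-0.47: |R|=0.5881
R=−1: 1+7/10x = −1+3/10x ⇒ -2/5x=2 ⇒ x=2/(-2/5)=-5.0000
Confirm numerically:
  x=-4.891: |R|=0.98233 <1
  x=-3.408: |R|=0.68513 <1
  x=-2.267: |R|=0.34932 <1
  x=-5.300: |R|=1.04633 >1
  x=-5.134: |R|=1.02110 >1
  x=-5.029: |R|=1.00462 >1
So |R|<1 on (-5.0000, 0).

(-5.0000,0); λ=-9 ⇒ h* = (5)/9 = 0.5556.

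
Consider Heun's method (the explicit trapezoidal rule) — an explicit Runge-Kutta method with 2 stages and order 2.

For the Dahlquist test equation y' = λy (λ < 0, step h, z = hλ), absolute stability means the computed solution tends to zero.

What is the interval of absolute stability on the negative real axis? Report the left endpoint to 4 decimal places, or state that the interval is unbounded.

With y'=λy (z=hλ):
  order 2, 2-stage ⇒ R(z)=1+z+z^2/2
  (e.g. R(-0.65)=0.56125, |R|=0.56125)

Need |R(x)|<1, x<0.
x=-0.65: |R|=0.5613
|R(-2.27)|=1.3064 |R(-1.63)|=0.6985 |R(-0.92)|=0.5032
Bisect:
  x_lo=-2.8462 |R|=2.2042  x_hi=-0.1888 |R|=0.8290
  mid=-1.51750 |R|=0.63390 →hi
  mid=-2.18183 |R|=1.19836 →lo
  mid=-1.84967 |R|=0.86097 →hi
  mid=-2.01575 |R|=1.01587 →lo
  mid=-1.93271 |R|=0.93497 →hi
  mid=-1.97423 |R|=0.97456 →hi
  mid=-1.99499 |R|=0.99500 →hi
  mid=-2.00537 |R|=1.00538 →lo
  ...
  [-2.00002,-1.99985] ⇒ x*=-2.0000
So |R|<1 on (-2.0000, 0).

(-2.0000, 0).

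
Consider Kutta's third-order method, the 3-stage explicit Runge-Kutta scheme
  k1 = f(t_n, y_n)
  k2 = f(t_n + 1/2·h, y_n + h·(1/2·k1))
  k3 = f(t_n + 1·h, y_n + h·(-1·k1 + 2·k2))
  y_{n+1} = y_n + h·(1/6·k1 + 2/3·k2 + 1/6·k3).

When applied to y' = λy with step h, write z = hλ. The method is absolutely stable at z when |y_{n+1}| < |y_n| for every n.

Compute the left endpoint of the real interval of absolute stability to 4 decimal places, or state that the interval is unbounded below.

Set f=λy, z=hλ:
  order 3, 3-stage ⇒ R(z)=1+z+z^2/2+z^3/6
  (e.g. R(-0.79)=0.43988, |R|=0.43988)

Need |R(x)|<1, x<0.
x=-0.79: |R|=0.4399
|R(-2.77)|=1.4759 |R(-1.13)|=0.2680 |R(-0.88)|=0.3936
Bisect:
  x_lo=-3.1930 |R|=2.5211  x_hi=-0.2833 |R|=0.7531
  mid=-1.73816 |R|=0.10279 →hi
  mid=-2.46561 |R|=0.92416 →hi
  mid=-2.82933 |R|=1.60162 →lo
  mid=-2.64747 |R|=1.23564 →lo
  mid=-2.55654 |R|=1.07346 →lo
  mid=-2.51107 |R|=0.99725 →hi
  mid=-2.53380 |R|=1.03496 →lo
  mid=-2.52244 |R|=1.01601 →lo
  mid=-2.51675 |R|=1.00660 →lo
  mid=-2.51391 |R|=1.00192 →lo
  ...
  [-2.51285,-2.51267] ⇒ x*=-2.5127
Interval (-2.5127, 0).

z* = -2.5127.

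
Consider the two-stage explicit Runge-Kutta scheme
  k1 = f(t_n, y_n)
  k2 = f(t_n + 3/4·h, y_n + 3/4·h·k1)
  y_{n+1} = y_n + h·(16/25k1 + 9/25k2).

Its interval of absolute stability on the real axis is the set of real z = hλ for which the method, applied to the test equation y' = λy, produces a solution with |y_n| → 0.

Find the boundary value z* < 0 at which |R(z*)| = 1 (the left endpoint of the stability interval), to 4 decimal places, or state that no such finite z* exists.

Set f=λy, z=hλ:
  k1=λy_n ⇒ h·k1=z·y_n;  k2=λ(1+3/4z)y_n ⇒ h·k2=z(1+3/4z)y_n
  y_{n+1}/y_n = 1 + 16/25z + 9/25z(1+3/4z) = 1 + z + 27/100z²
  Hence R(z) = 1 + z + 27/100z².

Solve |R(x)|<1 on ℝ⁻.
x=-1.4: |R|=0.1292
R=1: x+27/100x²=0 ⇒ x=−100/27=-3.7037; min R=1−1/(4·27/100)=0.0741>−1
Confirm numerically:
  x=-3.150: |R|=0.52908 <1
  x=-2.429: |R|=0.16401 <1
  x=-2.328: |R|=0.13529 <1
  x=-1.868: |R|=0.07414 <1
  x=-4.237: |R|=1.61009 >1
  x=-3.979: |R|=1.29576 >1
  x=-3.859: |R|=1.16181 >1
So |R|<1 on (-3.7037, 0).

z* = -3.7037.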